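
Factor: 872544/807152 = 2^1 * 3^1* 149^1*827^( - 1)  =  894/827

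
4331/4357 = 4331/4357=0.99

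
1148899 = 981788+167111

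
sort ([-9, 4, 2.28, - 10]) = [ - 10, - 9,  2.28,4 ]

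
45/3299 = 45/3299 = 0.01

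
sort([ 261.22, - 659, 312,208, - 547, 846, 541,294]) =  [ - 659, - 547,208, 261.22,294, 312,541,  846] 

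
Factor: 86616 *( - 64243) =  - 5564471688= - 2^3 * 3^3 * 17^1*401^1*3779^1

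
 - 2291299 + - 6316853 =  - 8608152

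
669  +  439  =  1108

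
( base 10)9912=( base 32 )9lo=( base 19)188d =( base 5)304122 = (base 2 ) 10011010111000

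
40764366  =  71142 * 573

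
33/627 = 1/19 = 0.05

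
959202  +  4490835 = 5450037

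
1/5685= 1/5685  =  0.00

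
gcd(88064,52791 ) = 1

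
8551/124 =68 + 119/124 = 68.96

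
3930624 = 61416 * 64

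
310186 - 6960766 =-6650580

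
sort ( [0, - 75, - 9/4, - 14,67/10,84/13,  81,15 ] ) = [ - 75, - 14 , - 9/4, 0 , 84/13 , 67/10,  15, 81]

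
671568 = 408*1646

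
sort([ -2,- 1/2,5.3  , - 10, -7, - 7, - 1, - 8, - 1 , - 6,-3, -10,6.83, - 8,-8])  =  [ - 10, - 10,-8, -8, - 8,- 7, - 7, - 6, - 3,-2, - 1, -1, - 1/2,  5.3 , 6.83 ] 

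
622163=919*677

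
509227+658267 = 1167494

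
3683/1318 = 3683/1318  =  2.79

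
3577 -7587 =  - 4010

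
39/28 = 39/28  =  1.39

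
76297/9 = 8477+ 4/9=8477.44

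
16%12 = 4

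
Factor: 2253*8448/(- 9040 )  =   -2^4 * 3^2 * 5^( - 1)*11^1*113^( - 1)*751^1 = - 1189584/565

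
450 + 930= 1380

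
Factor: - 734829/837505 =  - 3^1*5^( - 1) * 17^( - 1) * 59^( - 1) * 167^ ( - 1)*244943^1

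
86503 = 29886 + 56617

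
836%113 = 45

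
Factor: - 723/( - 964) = 2^( - 2) * 3^1 = 3/4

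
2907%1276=355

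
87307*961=83902027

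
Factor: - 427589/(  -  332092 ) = 2^( - 2 )*41^1*10429^1*83023^ ( - 1)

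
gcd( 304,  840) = 8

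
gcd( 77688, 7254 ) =234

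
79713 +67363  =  147076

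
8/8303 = 8/8303=0.00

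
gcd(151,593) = 1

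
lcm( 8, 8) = 8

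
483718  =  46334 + 437384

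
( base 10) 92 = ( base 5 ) 332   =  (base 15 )62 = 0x5C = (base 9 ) 112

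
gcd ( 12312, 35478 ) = 162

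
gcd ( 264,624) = 24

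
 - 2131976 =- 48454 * 44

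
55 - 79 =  - 24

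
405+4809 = 5214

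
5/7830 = 1/1566 = 0.00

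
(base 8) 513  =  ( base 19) H8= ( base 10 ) 331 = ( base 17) 128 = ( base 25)D6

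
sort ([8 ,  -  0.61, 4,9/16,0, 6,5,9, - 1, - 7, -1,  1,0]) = [ - 7, - 1,-1, - 0.61,0 , 0,9/16 , 1, 4, 5, 6,8,9]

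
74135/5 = 14827 =14827.00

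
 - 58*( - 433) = 25114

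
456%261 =195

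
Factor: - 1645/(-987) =3^ (  -  1) * 5^1 =5/3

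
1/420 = 1/420 = 0.00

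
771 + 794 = 1565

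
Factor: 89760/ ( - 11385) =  - 544/69  =  - 2^5 * 3^(- 1) * 17^1*23^( - 1)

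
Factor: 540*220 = 2^4*3^3 * 5^2*11^1 = 118800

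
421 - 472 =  - 51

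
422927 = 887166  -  464239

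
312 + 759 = 1071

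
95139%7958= 7601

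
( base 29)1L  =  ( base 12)42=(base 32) 1i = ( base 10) 50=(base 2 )110010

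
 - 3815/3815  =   - 1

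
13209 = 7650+5559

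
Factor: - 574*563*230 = -2^2*5^1*7^1*23^1*41^1*563^1  =  - 74327260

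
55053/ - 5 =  - 55053/5 = - 11010.60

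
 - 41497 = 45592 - 87089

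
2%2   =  0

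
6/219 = 2/73=0.03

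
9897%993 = 960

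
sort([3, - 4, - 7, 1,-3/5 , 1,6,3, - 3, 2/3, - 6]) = [  -  7, -6,  -  4,-3, - 3/5,2/3, 1,1,3, 3,6]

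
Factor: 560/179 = 2^4* 5^1*7^1 * 179^( - 1 ) 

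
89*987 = 87843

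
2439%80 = 39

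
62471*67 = 4185557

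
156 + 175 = 331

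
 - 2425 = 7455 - 9880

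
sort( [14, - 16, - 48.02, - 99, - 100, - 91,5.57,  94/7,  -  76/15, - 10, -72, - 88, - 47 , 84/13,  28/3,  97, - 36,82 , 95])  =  [ - 100, - 99, - 91 , - 88 , - 72, - 48.02, - 47, - 36 , - 16, - 10, - 76/15,5.57, 84/13, 28/3,94/7, 14, 82 , 95 , 97]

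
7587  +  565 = 8152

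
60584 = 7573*8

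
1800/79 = 1800/79 = 22.78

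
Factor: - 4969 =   -  4969^1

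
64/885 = 64/885 = 0.07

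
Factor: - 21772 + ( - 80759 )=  - 102531 = -3^1*11^1  *  13^1* 239^1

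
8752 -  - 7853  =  16605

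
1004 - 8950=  - 7946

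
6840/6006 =1140/1001 = 1.14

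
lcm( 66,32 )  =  1056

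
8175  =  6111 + 2064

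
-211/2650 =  - 1+2439/2650= - 0.08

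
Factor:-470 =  - 2^1*5^1*47^1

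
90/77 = 1 + 13/77 = 1.17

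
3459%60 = 39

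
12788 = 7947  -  - 4841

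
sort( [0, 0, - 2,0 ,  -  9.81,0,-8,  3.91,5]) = [-9.81, - 8 , - 2,0, 0,0,0,3.91,5] 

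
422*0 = 0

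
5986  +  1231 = 7217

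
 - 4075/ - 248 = 16 +107/248 =16.43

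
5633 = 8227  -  2594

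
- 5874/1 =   -  5874 = -  5874.00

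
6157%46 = 39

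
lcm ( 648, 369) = 26568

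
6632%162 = 152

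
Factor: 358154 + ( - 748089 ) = -389935= - 5^1*7^1*13^1*857^1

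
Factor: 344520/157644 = 330/151 = 2^1*3^1*5^1 * 11^1*151^( - 1 ) 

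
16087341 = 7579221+8508120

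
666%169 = 159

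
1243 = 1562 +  - 319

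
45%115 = 45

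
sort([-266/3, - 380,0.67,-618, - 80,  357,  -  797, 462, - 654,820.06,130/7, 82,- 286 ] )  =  [ - 797,-654, - 618, - 380,-286,-266/3, - 80, 0.67,130/7, 82, 357,  462,  820.06]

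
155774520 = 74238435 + 81536085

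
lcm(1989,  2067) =105417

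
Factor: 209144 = 2^3 * 13^1  *  2011^1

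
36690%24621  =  12069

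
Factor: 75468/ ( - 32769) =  - 76/33=- 2^2*3^( - 1)*11^(-1)*19^1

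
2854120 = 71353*40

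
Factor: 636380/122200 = 677/130 = 2^ ( - 1)*5^( - 1)*13^( - 1)*677^1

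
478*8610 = 4115580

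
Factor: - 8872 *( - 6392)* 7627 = 2^6* 17^1 * 29^1*47^1*263^1*1109^1 = 432525827648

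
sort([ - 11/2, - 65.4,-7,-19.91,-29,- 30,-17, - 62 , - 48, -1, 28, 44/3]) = [ - 65.4, - 62, - 48 , - 30, - 29, - 19.91, - 17,-7,-11/2, - 1 , 44/3, 28]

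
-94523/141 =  - 671+88/141 = -670.38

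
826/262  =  3  +  20/131 = 3.15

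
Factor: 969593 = 969593^1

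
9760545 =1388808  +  8371737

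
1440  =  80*18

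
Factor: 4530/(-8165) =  - 906/1633 =-2^1*3^1*23^( - 1) *71^( - 1)*151^1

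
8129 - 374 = 7755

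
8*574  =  4592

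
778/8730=389/4365 = 0.09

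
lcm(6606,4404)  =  13212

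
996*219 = 218124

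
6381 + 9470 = 15851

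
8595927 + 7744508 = 16340435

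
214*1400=299600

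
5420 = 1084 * 5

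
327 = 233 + 94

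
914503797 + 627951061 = 1542454858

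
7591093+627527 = 8218620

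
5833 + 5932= 11765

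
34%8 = 2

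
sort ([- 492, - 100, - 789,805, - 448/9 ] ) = [ - 789, - 492, - 100, - 448/9,805]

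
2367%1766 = 601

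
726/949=726/949 =0.77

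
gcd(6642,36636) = 6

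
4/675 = 4/675 = 0.01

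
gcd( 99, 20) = 1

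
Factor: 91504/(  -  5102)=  - 45752/2551 = - 2^3*7^1*19^1 *43^1*2551^ ( - 1)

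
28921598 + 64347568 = 93269166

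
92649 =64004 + 28645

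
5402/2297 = 5402/2297 = 2.35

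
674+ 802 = 1476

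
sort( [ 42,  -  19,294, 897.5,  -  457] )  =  [-457, - 19,42, 294, 897.5 ]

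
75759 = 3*25253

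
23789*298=7089122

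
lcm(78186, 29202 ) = 2423766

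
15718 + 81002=96720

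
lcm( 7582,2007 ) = 68238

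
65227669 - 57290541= 7937128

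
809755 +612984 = 1422739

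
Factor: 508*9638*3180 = 2^5*3^1 * 5^1*53^1 * 61^1*79^1 *127^1 = 15569610720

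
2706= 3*902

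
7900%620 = 460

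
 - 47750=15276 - 63026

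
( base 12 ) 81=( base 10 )97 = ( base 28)3d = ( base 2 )1100001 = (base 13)76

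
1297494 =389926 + 907568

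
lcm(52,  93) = 4836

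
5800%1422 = 112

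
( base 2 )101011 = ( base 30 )1d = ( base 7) 61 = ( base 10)43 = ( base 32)1B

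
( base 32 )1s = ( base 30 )20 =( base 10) 60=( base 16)3C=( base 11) 55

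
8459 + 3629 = 12088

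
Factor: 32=2^5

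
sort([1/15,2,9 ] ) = [ 1/15,2 , 9] 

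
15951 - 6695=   9256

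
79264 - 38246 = 41018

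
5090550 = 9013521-3922971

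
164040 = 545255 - 381215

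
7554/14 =3777/7 = 539.57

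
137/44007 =137/44007=0.00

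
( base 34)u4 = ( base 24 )1IG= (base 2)10000000000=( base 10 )1024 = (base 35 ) t9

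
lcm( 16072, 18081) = 144648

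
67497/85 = 67497/85 =794.08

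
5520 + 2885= 8405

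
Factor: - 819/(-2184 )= 2^( - 3 ) * 3^1 = 3/8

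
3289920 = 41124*80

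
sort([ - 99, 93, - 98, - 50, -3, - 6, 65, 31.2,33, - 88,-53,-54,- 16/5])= [ - 99, - 98, - 88, - 54, - 53, - 50, - 6,  -  16/5 , - 3,31.2, 33, 65,  93] 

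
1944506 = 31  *62726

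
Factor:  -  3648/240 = -76/5  =  - 2^2*5^( - 1)*19^1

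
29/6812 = 29/6812 = 0.00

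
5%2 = 1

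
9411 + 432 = 9843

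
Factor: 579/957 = 193/319 = 11^( - 1) * 29^( - 1 )*193^1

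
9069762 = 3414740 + 5655022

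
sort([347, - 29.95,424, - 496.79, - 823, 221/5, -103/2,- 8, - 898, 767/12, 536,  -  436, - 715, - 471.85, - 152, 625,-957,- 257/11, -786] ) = [ - 957, - 898 , - 823, -786,- 715, - 496.79, - 471.85 ,-436,  -  152, - 103/2, - 29.95, - 257/11,- 8, 221/5,767/12,  347,424, 536, 625 ] 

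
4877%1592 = 101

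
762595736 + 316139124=1078734860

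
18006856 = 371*48536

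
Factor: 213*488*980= 101865120 = 2^5* 3^1 * 5^1*7^2*61^1  *71^1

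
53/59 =53/59 = 0.90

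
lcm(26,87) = 2262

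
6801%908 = 445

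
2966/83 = 2966/83 = 35.73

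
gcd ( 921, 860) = 1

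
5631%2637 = 357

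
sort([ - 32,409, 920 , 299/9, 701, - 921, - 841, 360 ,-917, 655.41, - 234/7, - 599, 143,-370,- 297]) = [-921, - 917, - 841, - 599, - 370 , - 297,-234/7, - 32,299/9, 143,  360, 409, 655.41, 701, 920 ] 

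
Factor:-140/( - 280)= 1/2 = 2^(-1)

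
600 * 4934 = 2960400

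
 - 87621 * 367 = - 32156907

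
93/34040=93/34040= 0.00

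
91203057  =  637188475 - 545985418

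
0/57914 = 0 =0.00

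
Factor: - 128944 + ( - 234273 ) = -363217 = - 363217^1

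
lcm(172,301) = 1204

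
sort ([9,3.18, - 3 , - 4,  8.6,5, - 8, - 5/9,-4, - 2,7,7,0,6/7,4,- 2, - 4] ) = [ - 8, - 4,  -  4,-4, - 3, - 2,  -  2, - 5/9, 0,6/7, 3.18,4 , 5, 7, 7,8.6,9] 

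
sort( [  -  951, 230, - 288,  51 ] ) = [ - 951, - 288 , 51 , 230 ] 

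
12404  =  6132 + 6272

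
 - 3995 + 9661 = 5666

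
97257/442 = 5721/26 = 220.04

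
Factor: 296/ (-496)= - 37/62 = -2^(-1 )*31^( - 1 )*37^1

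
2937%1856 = 1081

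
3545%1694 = 157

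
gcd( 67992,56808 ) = 24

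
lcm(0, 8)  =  0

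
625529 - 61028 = 564501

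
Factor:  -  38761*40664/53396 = - 2^1 * 7^(- 1) * 13^1 * 17^1*23^1* 83^1 * 467^1*1907^(-1 ) = - 394044326/13349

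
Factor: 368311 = 31^1*109^2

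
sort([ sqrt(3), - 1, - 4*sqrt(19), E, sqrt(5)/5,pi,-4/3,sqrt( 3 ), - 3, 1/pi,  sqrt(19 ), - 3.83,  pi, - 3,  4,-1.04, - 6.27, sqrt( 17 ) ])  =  [ - 4*sqrt( 19), - 6.27, - 3.83, - 3, -3, - 4/3, - 1.04 , - 1, 1/pi,sqrt ( 5) /5,sqrt( 3),sqrt(3 ), E, pi,pi,4,sqrt(17) , sqrt(19)] 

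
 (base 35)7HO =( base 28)BKA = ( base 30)A6E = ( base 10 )9194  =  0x23ea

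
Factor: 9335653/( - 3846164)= - 2^( - 2)*7^( - 1) * 137363^( - 1 )*9335653^1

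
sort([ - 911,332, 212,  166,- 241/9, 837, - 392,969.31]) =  [ - 911, - 392, - 241/9,166,212,332, 837, 969.31]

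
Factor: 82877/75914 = 2^( - 1)* 179^1 * 463^1*37957^( - 1 ) 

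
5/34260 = 1/6852  =  0.00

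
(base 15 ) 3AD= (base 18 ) 2AA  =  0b1101000110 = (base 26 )166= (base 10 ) 838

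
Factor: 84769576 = 2^3 * 47^1*131^1 * 1721^1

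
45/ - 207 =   -  5/23 = - 0.22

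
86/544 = 43/272 = 0.16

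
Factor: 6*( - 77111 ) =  -2^1*3^1*29^1*2659^1 = -462666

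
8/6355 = 8/6355= 0.00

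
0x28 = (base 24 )1g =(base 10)40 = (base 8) 50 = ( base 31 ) 19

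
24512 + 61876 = 86388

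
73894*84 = 6207096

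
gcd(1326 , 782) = 34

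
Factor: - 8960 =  - 2^8*5^1*7^1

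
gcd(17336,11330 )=22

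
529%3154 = 529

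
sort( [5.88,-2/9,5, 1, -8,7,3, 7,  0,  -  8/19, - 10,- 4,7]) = [ - 10, - 8, - 4, - 8/19,-2/9,0,1, 3,5, 5.88, 7,7,7]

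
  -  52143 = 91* ( - 573 ) 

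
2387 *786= 1876182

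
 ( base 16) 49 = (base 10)73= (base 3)2201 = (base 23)34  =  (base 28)2h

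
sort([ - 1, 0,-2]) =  [ - 2 , - 1, 0]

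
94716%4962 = 438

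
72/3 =24 = 24.00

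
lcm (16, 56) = 112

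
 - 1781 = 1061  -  2842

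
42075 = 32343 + 9732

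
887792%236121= 179429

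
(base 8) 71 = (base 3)2010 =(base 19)30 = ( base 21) 2f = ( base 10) 57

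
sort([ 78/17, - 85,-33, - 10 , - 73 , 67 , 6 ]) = [ - 85, - 73, - 33, -10, 78/17, 6, 67]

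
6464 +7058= 13522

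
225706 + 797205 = 1022911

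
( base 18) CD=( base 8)345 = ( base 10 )229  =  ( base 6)1021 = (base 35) 6J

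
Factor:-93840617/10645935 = -3^( - 1)*5^( -1)*13^1 * 251^1* 28759^1*709729^( - 1) 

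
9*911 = 8199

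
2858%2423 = 435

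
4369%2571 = 1798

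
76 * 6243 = 474468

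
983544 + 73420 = 1056964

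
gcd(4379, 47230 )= 1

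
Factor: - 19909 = -43^1*463^1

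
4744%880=344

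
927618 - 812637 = 114981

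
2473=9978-7505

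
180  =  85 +95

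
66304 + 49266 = 115570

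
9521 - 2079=7442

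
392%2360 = 392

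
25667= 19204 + 6463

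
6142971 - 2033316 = 4109655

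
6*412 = 2472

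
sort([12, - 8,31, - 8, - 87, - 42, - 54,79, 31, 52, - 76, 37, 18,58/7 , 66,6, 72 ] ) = [ - 87,-76,- 54 ,  -  42,-8, - 8,  6, 58/7, 12,18, 31, 31,37, 52, 66,72,79]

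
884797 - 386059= 498738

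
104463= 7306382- 7201919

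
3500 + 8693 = 12193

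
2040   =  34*60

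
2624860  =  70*37498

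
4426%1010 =386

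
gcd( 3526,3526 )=3526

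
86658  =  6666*13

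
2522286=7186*351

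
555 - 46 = 509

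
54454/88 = 27227/44 = 618.80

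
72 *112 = 8064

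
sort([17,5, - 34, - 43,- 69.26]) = [ - 69.26, - 43,-34,5, 17]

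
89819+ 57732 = 147551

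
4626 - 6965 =-2339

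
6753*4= 27012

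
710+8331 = 9041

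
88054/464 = 189 + 179/232 = 189.77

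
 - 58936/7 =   -  8420+4/7 = - 8419.43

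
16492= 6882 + 9610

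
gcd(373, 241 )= 1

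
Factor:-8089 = -8089^1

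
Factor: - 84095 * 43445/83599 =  - 3653507275/83599 = - 5^2*11^2*41^( - 1)*139^1* 2039^( - 1) * 8689^1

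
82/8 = 41/4 = 10.25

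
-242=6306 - 6548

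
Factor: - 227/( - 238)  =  2^ (-1)*7^ ( - 1 )*17^ ( - 1)*227^1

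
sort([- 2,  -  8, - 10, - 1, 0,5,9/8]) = [-10, - 8,-2,-1, 0,9/8, 5]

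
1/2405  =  1/2405 = 0.00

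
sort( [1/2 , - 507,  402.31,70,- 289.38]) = [  -  507,- 289.38,1/2,70 , 402.31]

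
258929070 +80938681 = 339867751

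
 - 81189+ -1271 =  - 82460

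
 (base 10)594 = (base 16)252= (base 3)211000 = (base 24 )10i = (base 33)i0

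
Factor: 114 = 2^1*3^1*19^1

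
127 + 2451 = 2578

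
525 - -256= 781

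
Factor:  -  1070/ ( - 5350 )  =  5^( - 1 ) =1/5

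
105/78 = 1 + 9/26= 1.35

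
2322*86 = 199692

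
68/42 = 34/21 = 1.62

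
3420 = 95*36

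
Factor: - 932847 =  - 3^1*310949^1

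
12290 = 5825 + 6465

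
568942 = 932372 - 363430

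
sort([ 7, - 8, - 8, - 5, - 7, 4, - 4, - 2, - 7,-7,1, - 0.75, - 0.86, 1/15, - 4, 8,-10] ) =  [ - 10, - 8, - 8 , - 7, - 7, - 7, - 5, -4, - 4, - 2,  -  0.86, - 0.75, 1/15,1, 4, 7, 8 ] 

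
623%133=91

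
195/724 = 195/724 = 0.27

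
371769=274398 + 97371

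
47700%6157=4601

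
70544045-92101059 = - 21557014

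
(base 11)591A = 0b1111001010101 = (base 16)1E55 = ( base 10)7765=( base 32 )7il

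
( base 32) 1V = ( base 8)77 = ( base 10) 63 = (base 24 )2F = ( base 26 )2b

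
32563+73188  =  105751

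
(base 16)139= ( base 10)313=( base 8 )471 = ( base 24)d1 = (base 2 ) 100111001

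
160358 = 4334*37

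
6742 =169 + 6573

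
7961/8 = 995+1/8 = 995.12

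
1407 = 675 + 732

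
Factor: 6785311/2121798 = 2^( - 1 )*3^( -1 )*7^( - 3 )*13^1*31^1*113^1*149^1*1031^( - 1)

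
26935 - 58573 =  -31638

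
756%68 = 8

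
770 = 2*385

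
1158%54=24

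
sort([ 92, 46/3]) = [46/3, 92]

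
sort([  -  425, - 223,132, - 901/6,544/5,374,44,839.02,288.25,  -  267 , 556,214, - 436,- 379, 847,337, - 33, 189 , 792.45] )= [ - 436, - 425  ,  -  379, - 267, - 223, - 901/6, - 33,  44, 544/5,  132, 189,214,288.25,337,  374,556,792.45, 839.02, 847 ]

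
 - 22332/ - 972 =22 + 79/81 = 22.98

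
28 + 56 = 84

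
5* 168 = 840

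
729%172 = 41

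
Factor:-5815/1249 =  - 5^1 * 1163^1*1249^( - 1 ) 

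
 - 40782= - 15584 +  - 25198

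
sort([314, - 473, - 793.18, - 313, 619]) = [ - 793.18,-473, - 313, 314,  619 ] 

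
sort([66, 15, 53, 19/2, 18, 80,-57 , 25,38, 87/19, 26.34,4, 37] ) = [-57, 4, 87/19, 19/2,15,18, 25, 26.34, 37, 38, 53,  66, 80 ] 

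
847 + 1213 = 2060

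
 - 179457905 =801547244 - 981005149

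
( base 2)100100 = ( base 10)36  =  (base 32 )14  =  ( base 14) 28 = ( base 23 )1d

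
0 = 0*78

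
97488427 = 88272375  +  9216052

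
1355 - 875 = 480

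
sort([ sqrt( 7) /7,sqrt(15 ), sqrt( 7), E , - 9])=[ - 9,sqrt(7)/7,sqrt (7),  E, sqrt (15 )]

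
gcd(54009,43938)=9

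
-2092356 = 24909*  ( - 84)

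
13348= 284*47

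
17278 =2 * 8639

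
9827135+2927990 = 12755125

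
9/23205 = 3/7735 = 0.00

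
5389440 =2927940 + 2461500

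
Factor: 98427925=5^2*23^1*171179^1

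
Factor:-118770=-2^1*3^1*5^1 * 37^1* 107^1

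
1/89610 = 1/89610 = 0.00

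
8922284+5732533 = 14654817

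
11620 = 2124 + 9496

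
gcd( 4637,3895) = 1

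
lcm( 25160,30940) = 2289560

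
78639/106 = 741+93/106=741.88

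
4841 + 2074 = 6915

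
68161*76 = 5180236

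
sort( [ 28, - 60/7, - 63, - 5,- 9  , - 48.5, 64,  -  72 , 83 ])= [ - 72, - 63,-48.5,-9, - 60/7, -5, 28, 64, 83 ]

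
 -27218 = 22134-49352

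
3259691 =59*55249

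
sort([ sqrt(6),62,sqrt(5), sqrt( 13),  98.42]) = [ sqrt(5 ),  sqrt( 6),sqrt( 13),  62, 98.42]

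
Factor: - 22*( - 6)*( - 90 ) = -11880= - 2^3*3^3*5^1*11^1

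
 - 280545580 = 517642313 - 798187893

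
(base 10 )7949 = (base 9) 11812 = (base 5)223244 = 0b1111100001101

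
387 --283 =670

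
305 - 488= -183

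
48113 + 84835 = 132948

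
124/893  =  124/893 = 0.14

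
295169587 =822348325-527178738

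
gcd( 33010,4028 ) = 2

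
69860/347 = 201 + 113/347 =201.33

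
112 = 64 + 48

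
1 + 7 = 8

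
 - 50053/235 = -50053/235=-212.99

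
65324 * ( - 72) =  -4703328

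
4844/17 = 4844/17 = 284.94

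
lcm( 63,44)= 2772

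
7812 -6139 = 1673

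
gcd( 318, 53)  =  53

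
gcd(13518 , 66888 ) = 18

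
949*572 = 542828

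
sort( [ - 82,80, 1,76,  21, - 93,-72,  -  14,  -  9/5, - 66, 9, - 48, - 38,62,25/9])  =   [ - 93 , - 82,- 72,  -  66,  -  48, - 38, - 14,-9/5, 1, 25/9, 9, 21 , 62, 76, 80]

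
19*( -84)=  - 1596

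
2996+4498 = 7494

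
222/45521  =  222/45521 = 0.00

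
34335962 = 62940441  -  28604479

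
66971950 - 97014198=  - 30042248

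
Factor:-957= - 3^1 *11^1*29^1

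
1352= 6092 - 4740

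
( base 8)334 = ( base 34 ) 6g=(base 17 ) cg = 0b11011100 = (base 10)220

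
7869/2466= 2623/822= 3.19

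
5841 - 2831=3010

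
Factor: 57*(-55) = -3135  =  - 3^1*5^1*  11^1*19^1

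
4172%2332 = 1840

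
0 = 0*876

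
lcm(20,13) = 260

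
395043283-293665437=101377846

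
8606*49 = 421694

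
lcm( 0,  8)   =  0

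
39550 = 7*5650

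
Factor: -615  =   - 3^1*5^1*41^1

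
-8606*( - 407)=3502642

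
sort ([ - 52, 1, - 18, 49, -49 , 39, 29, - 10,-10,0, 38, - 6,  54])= [ - 52, - 49, - 18,- 10, - 10, - 6,0, 1, 29, 38, 39, 49, 54 ]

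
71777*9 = 645993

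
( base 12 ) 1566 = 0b100111011110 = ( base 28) 366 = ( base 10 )2526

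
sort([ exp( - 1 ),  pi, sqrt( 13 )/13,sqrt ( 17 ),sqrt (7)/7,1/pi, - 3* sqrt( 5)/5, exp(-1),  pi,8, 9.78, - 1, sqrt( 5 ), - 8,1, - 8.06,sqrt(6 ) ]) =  [ - 8.06, - 8 , - 3*sqrt( 5 ) /5,-1,sqrt(13 ) /13,1/pi,exp ( - 1)  ,  exp( - 1), sqrt( 7 )/7, 1,  sqrt( 5 ), sqrt(6 ), pi,pi,  sqrt( 17 ),8, 9.78]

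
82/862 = 41/431 = 0.10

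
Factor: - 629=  - 17^1*37^1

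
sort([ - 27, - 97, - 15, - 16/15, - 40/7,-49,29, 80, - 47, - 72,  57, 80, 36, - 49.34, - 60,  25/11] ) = [-97, - 72,-60 , - 49.34,-49, - 47, - 27, - 15, - 40/7, - 16/15, 25/11,29,36 , 57,80,80 ] 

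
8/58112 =1/7264=0.00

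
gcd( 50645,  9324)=7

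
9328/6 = 4664/3 = 1554.67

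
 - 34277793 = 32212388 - 66490181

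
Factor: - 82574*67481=  -  5572176094=- 2^1*19^1*41^1*53^1*67481^1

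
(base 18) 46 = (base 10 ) 78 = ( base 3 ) 2220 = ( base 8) 116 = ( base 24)36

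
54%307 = 54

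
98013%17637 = 9828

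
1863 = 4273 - 2410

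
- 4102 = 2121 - 6223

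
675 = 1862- 1187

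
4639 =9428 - 4789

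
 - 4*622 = - 2488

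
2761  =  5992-3231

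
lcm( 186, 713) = 4278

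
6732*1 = 6732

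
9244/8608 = 1 + 159/2152 =1.07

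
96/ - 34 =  - 48/17 = - 2.82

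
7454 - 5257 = 2197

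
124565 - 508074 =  - 383509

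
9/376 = 9/376 = 0.02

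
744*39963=29732472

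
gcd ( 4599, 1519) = 7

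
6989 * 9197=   64277833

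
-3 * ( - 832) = 2496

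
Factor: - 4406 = -2^1*2203^1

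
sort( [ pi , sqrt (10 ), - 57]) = [ -57,pi,sqrt(10 )]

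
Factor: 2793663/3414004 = 2^ (  -  2)*3^3 * 11^( - 1)*107^1*967^1*77591^( - 1)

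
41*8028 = 329148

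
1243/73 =17 + 2/73 = 17.03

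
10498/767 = 10498/767 = 13.69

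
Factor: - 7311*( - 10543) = 77079873=   3^1*13^1*811^1* 2437^1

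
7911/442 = 7911/442 = 17.90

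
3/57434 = 3/57434  =  0.00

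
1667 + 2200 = 3867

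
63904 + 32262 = 96166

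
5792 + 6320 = 12112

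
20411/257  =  79  +  108/257 = 79.42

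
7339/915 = 8 + 19/915 = 8.02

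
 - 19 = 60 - 79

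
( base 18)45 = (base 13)5C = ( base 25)32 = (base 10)77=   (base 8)115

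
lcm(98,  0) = 0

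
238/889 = 34/127 =0.27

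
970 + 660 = 1630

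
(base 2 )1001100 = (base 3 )2211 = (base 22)3A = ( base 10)76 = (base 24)34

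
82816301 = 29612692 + 53203609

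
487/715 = 487/715  =  0.68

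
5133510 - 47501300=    - 42367790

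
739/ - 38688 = -739/38688 = - 0.02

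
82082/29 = 2830 + 12/29 = 2830.41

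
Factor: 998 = 2^1*499^1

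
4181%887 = 633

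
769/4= 192 + 1/4 = 192.25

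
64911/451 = 5901/41 = 143.93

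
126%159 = 126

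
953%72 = 17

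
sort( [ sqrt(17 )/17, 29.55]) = [ sqrt ( 17) /17, 29.55] 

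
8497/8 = 8497/8=1062.12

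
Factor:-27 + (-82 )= - 109 =-109^1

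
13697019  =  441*31059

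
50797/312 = 50797/312 = 162.81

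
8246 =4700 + 3546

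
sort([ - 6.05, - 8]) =[ - 8, - 6.05 ] 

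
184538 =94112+90426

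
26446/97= 26446/97 = 272.64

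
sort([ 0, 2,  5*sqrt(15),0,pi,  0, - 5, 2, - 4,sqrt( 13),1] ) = [ - 5, - 4, 0,0,0, 1, 2,  2,pi, sqrt( 13), 5*sqrt( 15) ]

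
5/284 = 5/284 = 0.02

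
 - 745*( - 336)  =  250320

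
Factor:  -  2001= - 3^1*23^1*29^1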